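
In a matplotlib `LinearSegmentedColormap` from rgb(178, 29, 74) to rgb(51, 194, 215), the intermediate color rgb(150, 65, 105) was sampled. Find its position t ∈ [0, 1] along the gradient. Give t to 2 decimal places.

Invert the lerp on the G channel (largest span, 165): t = (65 − 29) / (194 − 29) = 36/165 = 0.21818.
Check on R: (150 − 178)/(51 − 178) = 0.2205 ✓

0.22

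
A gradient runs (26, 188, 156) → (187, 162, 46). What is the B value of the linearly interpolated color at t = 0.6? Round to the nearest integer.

B = 156 + 0.6 × (46 − 156) = 90 → 90

90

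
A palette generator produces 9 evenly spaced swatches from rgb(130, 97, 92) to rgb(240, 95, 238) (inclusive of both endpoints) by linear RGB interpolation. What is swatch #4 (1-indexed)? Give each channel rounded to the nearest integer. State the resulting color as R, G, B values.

With 9 swatches and endpoints inclusive, swatch 4 sits at t = (4 − 1)/(9 − 1) = 3/8 ≈ 0.375.
R = 130 + 0.375 × (240 − 130) = 171.25 → 171
G = 97 + 0.375 × (95 − 97) = 96.25 → 96
B = 92 + 0.375 × (238 − 92) = 146.75 → 147

(171, 96, 147)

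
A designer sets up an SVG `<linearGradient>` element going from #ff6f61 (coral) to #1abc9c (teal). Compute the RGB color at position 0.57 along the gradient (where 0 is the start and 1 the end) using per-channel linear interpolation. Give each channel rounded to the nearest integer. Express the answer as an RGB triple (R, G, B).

(124, 155, 131)

#ff6f61 → (255, 111, 97); #1abc9c → (26, 188, 156).
R = 255 + 0.57 × (26 − 255) = 255 + 0.57 × -229 = 124.47 → 124
G = 111 + 0.57 × (188 − 111) = 111 + 0.57 × 77 = 154.89 → 155
B = 97 + 0.57 × (156 − 97) = 97 + 0.57 × 59 = 130.63 → 131
So the blended color is (124, 155, 131), about #7c9b83.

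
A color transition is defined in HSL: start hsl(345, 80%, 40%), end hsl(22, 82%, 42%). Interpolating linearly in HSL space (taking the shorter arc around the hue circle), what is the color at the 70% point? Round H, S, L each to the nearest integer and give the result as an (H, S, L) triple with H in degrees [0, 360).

Hue: 22 − 345 = -323°, but |-323| > 180 so the shorter arc goes the other way: Δh = -323 + 360 = 37°.
H = 345 + 0.7 × (37) = 370.9 → 371 → 371 mod 360 = 11°
S = 80 + 0.7 × (82 − 80) = 81.4 → 81%
L = 40 + 0.7 × (42 − 40) = 41.4 → 41%

(11, 81, 41)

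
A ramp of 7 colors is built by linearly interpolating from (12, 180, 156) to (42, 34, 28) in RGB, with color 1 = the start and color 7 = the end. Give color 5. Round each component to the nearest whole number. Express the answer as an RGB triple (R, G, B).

(32, 83, 71)

With 7 swatches and endpoints inclusive, swatch 5 sits at t = (5 − 1)/(7 − 1) = 4/6 ≈ 0.6667.
R = 12 + 0.6667 × (42 − 12) = 32.001 → 32
G = 180 + 0.6667 × (34 − 180) = 82.662 → 83
B = 156 + 0.6667 × (28 − 156) = 70.662 → 71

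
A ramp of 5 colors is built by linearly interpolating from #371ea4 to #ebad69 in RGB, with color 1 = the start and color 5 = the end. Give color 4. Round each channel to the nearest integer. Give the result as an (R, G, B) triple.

With 5 swatches and endpoints inclusive, swatch 4 sits at t = (4 − 1)/(5 − 1) = 3/4 ≈ 0.75.
#371ea4 → (55, 30, 164); #ebad69 → (235, 173, 105).
R = 55 + 0.75 × (235 − 55) = 190 → 190
G = 30 + 0.75 × (173 − 30) = 137.25 → 137
B = 164 + 0.75 × (105 − 164) = 119.75 → 120

(190, 137, 120)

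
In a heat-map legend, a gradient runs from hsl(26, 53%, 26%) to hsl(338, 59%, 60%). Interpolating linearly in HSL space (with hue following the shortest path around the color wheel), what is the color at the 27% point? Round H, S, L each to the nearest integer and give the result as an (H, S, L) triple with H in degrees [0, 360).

Hue: 338 − 26 = 312°, but |312| > 180 so the shorter arc goes the other way: Δh = 312 − 360 = -48°.
H = 26 + 0.27 × (-48) = 13.04 → 13°
S = 53 + 0.27 × (59 − 53) = 54.62 → 55%
L = 26 + 0.27 × (60 − 26) = 35.18 → 35%

(13, 55, 35)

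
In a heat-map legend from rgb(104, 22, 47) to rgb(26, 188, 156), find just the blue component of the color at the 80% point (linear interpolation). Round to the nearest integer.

134

B = 47 + 0.8 × (156 − 47) = 134.2 → 134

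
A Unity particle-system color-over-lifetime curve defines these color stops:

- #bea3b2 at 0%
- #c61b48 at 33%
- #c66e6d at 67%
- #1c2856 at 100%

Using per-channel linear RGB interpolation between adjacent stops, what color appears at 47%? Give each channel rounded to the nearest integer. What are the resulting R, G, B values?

47% lies between the 33% and 67% stops, so the local fraction is t = (47 − 33)/(67 − 33) = 14/34 ≈ 0.4118.
#c61b48 → (198, 27, 72); #c66e6d → (198, 110, 109).
R = 198 + 0.4118 × (198 − 198) = 198 → 198
G = 27 + 0.4118 × (110 − 27) = 61.179 → 61
B = 72 + 0.4118 × (109 − 72) = 87.237 → 87

(198, 61, 87)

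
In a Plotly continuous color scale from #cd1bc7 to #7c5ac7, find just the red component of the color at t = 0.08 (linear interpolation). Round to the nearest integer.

199

R₁ = 205 (from #cd1bc7), R₂ = 124 (from #7c5ac7).
R = 205 + 0.08 × (124 − 205) = 198.52 → 199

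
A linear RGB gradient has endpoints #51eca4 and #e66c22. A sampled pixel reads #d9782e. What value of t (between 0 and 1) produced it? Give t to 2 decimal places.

Invert the lerp on the R channel (largest span, 149): t = (217 − 81) / (230 − 81) = 136/149 = 0.91275.
Check on G: (120 − 236)/(108 − 236) = 0.9062 ✓

0.91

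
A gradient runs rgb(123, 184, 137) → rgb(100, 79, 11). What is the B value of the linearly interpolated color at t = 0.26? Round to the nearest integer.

B = 137 + 0.26 × (11 − 137) = 104.24 → 104

104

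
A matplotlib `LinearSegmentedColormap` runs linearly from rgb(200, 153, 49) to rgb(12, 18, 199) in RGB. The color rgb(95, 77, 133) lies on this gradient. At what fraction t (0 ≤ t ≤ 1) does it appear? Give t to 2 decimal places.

Invert the lerp on the R channel (largest span, 188): t = (95 − 200) / (12 − 200) = -105/-188 = 0.55851.
Check on G: (77 − 153)/(18 − 153) = 0.563 ✓

0.56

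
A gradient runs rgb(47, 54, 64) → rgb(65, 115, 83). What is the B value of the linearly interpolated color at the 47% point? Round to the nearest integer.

73

B = 64 + 0.47 × (83 − 64) = 72.93 → 73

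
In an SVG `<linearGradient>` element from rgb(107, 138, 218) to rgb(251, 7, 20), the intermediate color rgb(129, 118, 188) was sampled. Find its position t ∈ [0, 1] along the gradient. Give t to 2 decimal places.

Invert the lerp on the B channel (largest span, 198): t = (188 − 218) / (20 − 218) = -30/-198 = 0.15152.
Check on R: (129 − 107)/(251 − 107) = 0.1528 ✓

0.15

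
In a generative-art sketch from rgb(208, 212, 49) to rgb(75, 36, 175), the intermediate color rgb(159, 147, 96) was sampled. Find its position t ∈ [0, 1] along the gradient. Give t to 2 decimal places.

Invert the lerp on the G channel (largest span, 176): t = (147 − 212) / (36 − 212) = -65/-176 = 0.36932.
Check on R: (159 − 208)/(75 − 208) = 0.3684 ✓

0.37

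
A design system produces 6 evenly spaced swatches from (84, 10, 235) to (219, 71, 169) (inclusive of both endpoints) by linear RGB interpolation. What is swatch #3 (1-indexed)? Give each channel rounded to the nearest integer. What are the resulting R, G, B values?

With 6 swatches and endpoints inclusive, swatch 3 sits at t = (3 − 1)/(6 − 1) = 2/5 ≈ 0.4.
R = 84 + 0.4 × (219 − 84) = 138 → 138
G = 10 + 0.4 × (71 − 10) = 34.4 → 34
B = 235 + 0.4 × (169 − 235) = 208.6 → 209

(138, 34, 209)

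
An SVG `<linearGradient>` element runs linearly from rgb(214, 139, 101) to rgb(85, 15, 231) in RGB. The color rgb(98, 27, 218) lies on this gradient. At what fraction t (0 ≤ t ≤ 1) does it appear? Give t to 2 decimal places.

Invert the lerp on the B channel (largest span, 130): t = (218 − 101) / (231 − 101) = 117/130 = 0.9.
Check on R: (98 − 214)/(85 − 214) = 0.8992 ✓

0.90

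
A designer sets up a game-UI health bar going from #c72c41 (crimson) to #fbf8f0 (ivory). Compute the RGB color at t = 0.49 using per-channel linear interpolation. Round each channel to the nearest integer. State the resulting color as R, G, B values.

#c72c41 → (199, 44, 65); #fbf8f0 → (251, 248, 240).
R = 199 + 0.49 × (251 − 199) = 199 + 0.49 × 52 = 224.48 → 224
G = 44 + 0.49 × (248 − 44) = 44 + 0.49 × 204 = 143.96 → 144
B = 65 + 0.49 × (240 − 65) = 65 + 0.49 × 175 = 150.75 → 151

(224, 144, 151)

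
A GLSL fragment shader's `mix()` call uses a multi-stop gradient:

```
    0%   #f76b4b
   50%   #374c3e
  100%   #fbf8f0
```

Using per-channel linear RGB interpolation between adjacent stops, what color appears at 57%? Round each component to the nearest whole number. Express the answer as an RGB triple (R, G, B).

57% lies between the 50% and 100% stops, so the local fraction is t = (57 − 50)/(100 − 50) = 7/50 ≈ 0.14.
#374c3e → (55, 76, 62); #fbf8f0 → (251, 248, 240).
R = 55 + 0.14 × (251 − 55) = 82.44 → 82
G = 76 + 0.14 × (248 − 76) = 100.08 → 100
B = 62 + 0.14 × (240 − 62) = 86.92 → 87

(82, 100, 87)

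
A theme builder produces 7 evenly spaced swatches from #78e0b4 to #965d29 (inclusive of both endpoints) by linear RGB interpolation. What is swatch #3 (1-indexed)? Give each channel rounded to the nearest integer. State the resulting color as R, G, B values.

With 7 swatches and endpoints inclusive, swatch 3 sits at t = (3 − 1)/(7 − 1) = 2/6 ≈ 0.3333.
#78e0b4 → (120, 224, 180); #965d29 → (150, 93, 41).
R = 120 + 0.3333 × (150 − 120) = 129.999 → 130
G = 224 + 0.3333 × (93 − 224) = 180.338 → 180
B = 180 + 0.3333 × (41 − 180) = 133.671 → 134

(130, 180, 134)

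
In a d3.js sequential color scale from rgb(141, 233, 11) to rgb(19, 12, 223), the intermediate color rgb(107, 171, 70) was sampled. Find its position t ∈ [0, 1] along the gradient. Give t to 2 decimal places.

0.28

Invert the lerp on the G channel (largest span, 221): t = (171 − 233) / (12 − 233) = -62/-221 = 0.28054.
Check on R: (107 − 141)/(19 − 141) = 0.2787 ✓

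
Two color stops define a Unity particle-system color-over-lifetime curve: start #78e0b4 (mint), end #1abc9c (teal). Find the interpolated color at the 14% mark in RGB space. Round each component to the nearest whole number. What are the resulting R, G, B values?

#78e0b4 → (120, 224, 180); #1abc9c → (26, 188, 156).
14% corresponds to t = 0.14.
R = 120 + 0.14 × (26 − 120) = 120 + 0.14 × -94 = 106.84 → 107
G = 224 + 0.14 × (188 − 224) = 224 + 0.14 × -36 = 218.96 → 219
B = 180 + 0.14 × (156 − 180) = 180 + 0.14 × -24 = 176.64 → 177
So the blended color is (107, 219, 177), about #6bdbb1.

(107, 219, 177)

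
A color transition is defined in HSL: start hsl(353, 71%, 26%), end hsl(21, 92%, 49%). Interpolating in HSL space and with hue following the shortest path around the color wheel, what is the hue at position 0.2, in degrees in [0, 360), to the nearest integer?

Hue: 21 − 353 = -332°, but |-332| > 180 so the shorter arc goes the other way: Δh = -332 + 360 = 28°.
H = 353 + 0.2 × (28) = 358.6 → 359°

359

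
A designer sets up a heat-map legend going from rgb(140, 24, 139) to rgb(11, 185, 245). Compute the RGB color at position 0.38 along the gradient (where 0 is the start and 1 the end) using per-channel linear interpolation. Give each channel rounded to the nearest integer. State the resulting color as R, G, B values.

(91, 85, 179)

R = 140 + 0.38 × (11 − 140) = 140 + 0.38 × -129 = 90.98 → 91
G = 24 + 0.38 × (185 − 24) = 24 + 0.38 × 161 = 85.18 → 85
B = 139 + 0.38 × (245 − 139) = 139 + 0.38 × 106 = 179.28 → 179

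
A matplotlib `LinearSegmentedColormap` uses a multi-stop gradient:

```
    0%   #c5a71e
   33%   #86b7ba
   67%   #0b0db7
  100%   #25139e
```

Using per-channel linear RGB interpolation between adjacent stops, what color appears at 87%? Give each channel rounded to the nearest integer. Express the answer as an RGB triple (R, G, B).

(27, 17, 168)

87% lies between the 67% and 100% stops, so the local fraction is t = (87 − 67)/(100 − 67) = 20/33 ≈ 0.6061.
#0b0db7 → (11, 13, 183); #25139e → (37, 19, 158).
R = 11 + 0.6061 × (37 − 11) = 26.759 → 27
G = 13 + 0.6061 × (19 − 13) = 16.637 → 17
B = 183 + 0.6061 × (158 − 183) = 167.847 → 168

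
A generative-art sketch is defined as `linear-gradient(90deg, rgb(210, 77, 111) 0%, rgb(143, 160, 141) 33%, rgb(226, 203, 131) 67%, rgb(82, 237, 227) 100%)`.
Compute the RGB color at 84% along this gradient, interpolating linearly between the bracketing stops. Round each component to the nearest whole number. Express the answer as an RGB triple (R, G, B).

84% lies between the 67% and 100% stops, so the local fraction is t = (84 − 67)/(100 − 67) = 17/33 ≈ 0.5152.
R = 226 + 0.5152 × (82 − 226) = 151.811 → 152
G = 203 + 0.5152 × (237 − 203) = 220.517 → 221
B = 131 + 0.5152 × (227 − 131) = 180.459 → 180

(152, 221, 180)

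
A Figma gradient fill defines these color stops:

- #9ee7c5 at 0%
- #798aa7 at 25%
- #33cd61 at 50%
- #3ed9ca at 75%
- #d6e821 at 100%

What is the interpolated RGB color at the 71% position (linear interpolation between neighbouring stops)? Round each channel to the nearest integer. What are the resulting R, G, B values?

71% lies between the 50% and 75% stops, so the local fraction is t = (71 − 50)/(75 − 50) = 21/25 ≈ 0.84.
#33cd61 → (51, 205, 97); #3ed9ca → (62, 217, 202).
R = 51 + 0.84 × (62 − 51) = 60.24 → 60
G = 205 + 0.84 × (217 − 205) = 215.08 → 215
B = 97 + 0.84 × (202 − 97) = 185.2 → 185

(60, 215, 185)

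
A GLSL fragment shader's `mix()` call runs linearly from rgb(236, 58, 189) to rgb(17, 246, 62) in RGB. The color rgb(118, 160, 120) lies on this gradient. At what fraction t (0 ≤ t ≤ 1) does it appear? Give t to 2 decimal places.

0.54

Invert the lerp on the R channel (largest span, 219): t = (118 − 236) / (17 − 236) = -118/-219 = 0.53881.
Check on G: (160 − 58)/(246 − 58) = 0.5426 ✓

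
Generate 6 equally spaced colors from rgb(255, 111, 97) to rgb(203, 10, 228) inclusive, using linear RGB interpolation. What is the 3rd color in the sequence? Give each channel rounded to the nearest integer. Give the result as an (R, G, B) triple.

With 6 swatches and endpoints inclusive, swatch 3 sits at t = (3 − 1)/(6 − 1) = 2/5 ≈ 0.4.
R = 255 + 0.4 × (203 − 255) = 234.2 → 234
G = 111 + 0.4 × (10 − 111) = 70.6 → 71
B = 97 + 0.4 × (228 − 97) = 149.4 → 149

(234, 71, 149)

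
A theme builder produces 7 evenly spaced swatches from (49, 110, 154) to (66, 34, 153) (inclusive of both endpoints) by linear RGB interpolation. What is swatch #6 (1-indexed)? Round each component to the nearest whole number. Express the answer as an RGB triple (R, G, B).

(63, 47, 153)

With 7 swatches and endpoints inclusive, swatch 6 sits at t = (6 − 1)/(7 − 1) = 5/6 ≈ 0.8333.
R = 49 + 0.8333 × (66 − 49) = 63.166 → 63
G = 110 + 0.8333 × (34 − 110) = 46.669 → 47
B = 154 + 0.8333 × (153 − 154) = 153.167 → 153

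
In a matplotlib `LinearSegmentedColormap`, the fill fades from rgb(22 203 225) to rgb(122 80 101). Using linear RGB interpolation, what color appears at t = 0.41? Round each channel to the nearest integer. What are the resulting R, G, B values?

R = 22 + 0.41 × (122 − 22) = 22 + 0.41 × 100 = 63 → 63
G = 203 + 0.41 × (80 − 203) = 203 + 0.41 × -123 = 152.57 → 153
B = 225 + 0.41 × (101 − 225) = 225 + 0.41 × -124 = 174.16 → 174

(63, 153, 174)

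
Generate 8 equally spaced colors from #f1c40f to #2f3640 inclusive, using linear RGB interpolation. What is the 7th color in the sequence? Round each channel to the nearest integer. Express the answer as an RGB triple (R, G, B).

(75, 74, 57)

With 8 swatches and endpoints inclusive, swatch 7 sits at t = (7 − 1)/(8 − 1) = 6/7 ≈ 0.8571.
#f1c40f → (241, 196, 15); #2f3640 → (47, 54, 64).
R = 241 + 0.8571 × (47 − 241) = 74.723 → 75
G = 196 + 0.8571 × (54 − 196) = 74.292 → 74
B = 15 + 0.8571 × (64 − 15) = 56.998 → 57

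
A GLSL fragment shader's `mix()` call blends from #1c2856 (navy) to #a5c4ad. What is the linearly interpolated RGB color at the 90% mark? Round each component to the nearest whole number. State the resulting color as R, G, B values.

#1c2856 → (28, 40, 86); #a5c4ad → (165, 196, 173).
90% corresponds to t = 0.9.
R = 28 + 0.9 × (165 − 28) = 28 + 0.9 × 137 = 151.3 → 151
G = 40 + 0.9 × (196 − 40) = 40 + 0.9 × 156 = 180.4 → 180
B = 86 + 0.9 × (173 − 86) = 86 + 0.9 × 87 = 164.3 → 164
So the blended color is (151, 180, 164), about #97b4a4.

(151, 180, 164)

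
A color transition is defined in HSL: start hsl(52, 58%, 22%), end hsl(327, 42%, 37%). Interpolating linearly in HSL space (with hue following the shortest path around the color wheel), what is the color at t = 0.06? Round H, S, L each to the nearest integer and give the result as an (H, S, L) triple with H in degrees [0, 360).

(47, 57, 23)

Hue: 327 − 52 = 275°, but |275| > 180 so the shorter arc goes the other way: Δh = 275 − 360 = -85°.
H = 52 + 0.06 × (-85) = 46.9 → 47°
S = 58 + 0.06 × (42 − 58) = 57.04 → 57%
L = 22 + 0.06 × (37 − 22) = 22.9 → 23%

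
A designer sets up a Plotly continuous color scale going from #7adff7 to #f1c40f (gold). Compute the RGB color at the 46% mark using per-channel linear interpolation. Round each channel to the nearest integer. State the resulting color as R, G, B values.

(177, 211, 140)

#7adff7 → (122, 223, 247); #f1c40f → (241, 196, 15).
46% corresponds to t = 0.46.
R = 122 + 0.46 × (241 − 122) = 122 + 0.46 × 119 = 176.74 → 177
G = 223 + 0.46 × (196 − 223) = 223 + 0.46 × -27 = 210.58 → 211
B = 247 + 0.46 × (15 − 247) = 247 + 0.46 × -232 = 140.28 → 140
So the blended color is (177, 211, 140), about #b1d38c.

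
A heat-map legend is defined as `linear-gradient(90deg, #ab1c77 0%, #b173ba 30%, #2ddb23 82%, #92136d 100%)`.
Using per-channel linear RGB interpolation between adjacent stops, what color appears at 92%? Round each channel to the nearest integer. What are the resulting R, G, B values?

(101, 108, 76)

92% lies between the 82% and 100% stops, so the local fraction is t = (92 − 82)/(100 − 82) = 10/18 ≈ 0.5556.
#2ddb23 → (45, 219, 35); #92136d → (146, 19, 109).
R = 45 + 0.5556 × (146 − 45) = 101.116 → 101
G = 219 + 0.5556 × (19 − 219) = 107.88 → 108
B = 35 + 0.5556 × (109 − 35) = 76.114 → 76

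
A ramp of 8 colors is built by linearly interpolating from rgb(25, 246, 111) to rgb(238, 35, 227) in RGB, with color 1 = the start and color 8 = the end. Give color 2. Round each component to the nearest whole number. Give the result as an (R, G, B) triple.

With 8 swatches and endpoints inclusive, swatch 2 sits at t = (2 − 1)/(8 − 1) = 1/7 ≈ 0.1429.
R = 25 + 0.1429 × (238 − 25) = 55.438 → 55
G = 246 + 0.1429 × (35 − 246) = 215.848 → 216
B = 111 + 0.1429 × (227 − 111) = 127.576 → 128

(55, 216, 128)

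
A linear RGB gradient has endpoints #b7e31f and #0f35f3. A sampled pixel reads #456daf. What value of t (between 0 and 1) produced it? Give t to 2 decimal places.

0.68

Invert the lerp on the B channel (largest span, 212): t = (175 − 31) / (243 − 31) = 144/212 = 0.67925.
Check on R: (69 − 183)/(15 − 183) = 0.6786 ✓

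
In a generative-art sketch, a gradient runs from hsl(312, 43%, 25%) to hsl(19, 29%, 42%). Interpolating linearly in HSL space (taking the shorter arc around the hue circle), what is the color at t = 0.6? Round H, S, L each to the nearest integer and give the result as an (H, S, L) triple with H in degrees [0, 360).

Hue: 19 − 312 = -293°, but |-293| > 180 so the shorter arc goes the other way: Δh = -293 + 360 = 67°.
H = 312 + 0.6 × (67) = 352.2 → 352°
S = 43 + 0.6 × (29 − 43) = 34.6 → 35%
L = 25 + 0.6 × (42 − 25) = 35.2 → 35%

(352, 35, 35)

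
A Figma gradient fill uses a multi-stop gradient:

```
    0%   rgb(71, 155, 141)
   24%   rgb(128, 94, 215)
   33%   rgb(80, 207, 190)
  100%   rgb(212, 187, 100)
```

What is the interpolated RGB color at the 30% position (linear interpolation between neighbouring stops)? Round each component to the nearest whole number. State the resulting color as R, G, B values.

(96, 169, 198)

30% lies between the 24% and 33% stops, so the local fraction is t = (30 − 24)/(33 − 24) = 6/9 ≈ 0.6667.
R = 128 + 0.6667 × (80 − 128) = 95.998 → 96
G = 94 + 0.6667 × (207 − 94) = 169.337 → 169
B = 215 + 0.6667 × (190 − 215) = 198.333 → 198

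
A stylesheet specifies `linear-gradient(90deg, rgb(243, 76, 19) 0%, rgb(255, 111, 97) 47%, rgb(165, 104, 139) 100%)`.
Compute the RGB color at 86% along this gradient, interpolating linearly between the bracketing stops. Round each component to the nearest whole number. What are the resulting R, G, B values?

86% lies between the 47% and 100% stops, so the local fraction is t = (86 − 47)/(100 − 47) = 39/53 ≈ 0.7358.
R = 255 + 0.7358 × (165 − 255) = 188.778 → 189
G = 111 + 0.7358 × (104 − 111) = 105.849 → 106
B = 97 + 0.7358 × (139 − 97) = 127.904 → 128

(189, 106, 128)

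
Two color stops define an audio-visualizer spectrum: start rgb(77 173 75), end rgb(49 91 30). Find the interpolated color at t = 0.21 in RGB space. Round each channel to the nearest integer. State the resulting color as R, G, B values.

R = 77 + 0.21 × (49 − 77) = 77 + 0.21 × -28 = 71.12 → 71
G = 173 + 0.21 × (91 − 173) = 173 + 0.21 × -82 = 155.78 → 156
B = 75 + 0.21 × (30 − 75) = 75 + 0.21 × -45 = 65.55 → 66

(71, 156, 66)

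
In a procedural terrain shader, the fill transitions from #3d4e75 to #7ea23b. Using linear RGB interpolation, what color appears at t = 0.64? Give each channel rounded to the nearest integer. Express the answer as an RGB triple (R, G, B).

#3d4e75 → (61, 78, 117); #7ea23b → (126, 162, 59).
R = 61 + 0.64 × (126 − 61) = 61 + 0.64 × 65 = 102.6 → 103
G = 78 + 0.64 × (162 − 78) = 78 + 0.64 × 84 = 131.76 → 132
B = 117 + 0.64 × (59 − 117) = 117 + 0.64 × -58 = 79.88 → 80

(103, 132, 80)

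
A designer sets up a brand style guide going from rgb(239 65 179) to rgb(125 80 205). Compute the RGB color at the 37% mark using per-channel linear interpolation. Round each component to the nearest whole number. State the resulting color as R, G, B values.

(197, 71, 189)

37% corresponds to t = 0.37.
R = 239 + 0.37 × (125 − 239) = 239 + 0.37 × -114 = 196.82 → 197
G = 65 + 0.37 × (80 − 65) = 65 + 0.37 × 15 = 70.55 → 71
B = 179 + 0.37 × (205 − 179) = 179 + 0.37 × 26 = 188.62 → 189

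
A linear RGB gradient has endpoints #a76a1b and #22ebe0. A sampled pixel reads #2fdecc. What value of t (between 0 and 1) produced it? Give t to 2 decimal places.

0.90

Invert the lerp on the B channel (largest span, 197): t = (204 − 27) / (224 − 27) = 177/197 = 0.89848.
Check on R: (47 − 167)/(34 − 167) = 0.9023 ✓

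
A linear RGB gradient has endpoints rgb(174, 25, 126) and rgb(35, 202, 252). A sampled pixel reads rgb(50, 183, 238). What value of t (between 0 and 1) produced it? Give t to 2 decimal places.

0.89

Invert the lerp on the G channel (largest span, 177): t = (183 − 25) / (202 − 25) = 158/177 = 0.89266.
Check on R: (50 − 174)/(35 − 174) = 0.8921 ✓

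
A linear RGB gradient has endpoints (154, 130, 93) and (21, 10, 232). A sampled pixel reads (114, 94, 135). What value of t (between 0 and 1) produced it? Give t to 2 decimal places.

Invert the lerp on the B channel (largest span, 139): t = (135 − 93) / (232 − 93) = 42/139 = 0.30216.
Check on R: (114 − 154)/(21 − 154) = 0.3008 ✓

0.30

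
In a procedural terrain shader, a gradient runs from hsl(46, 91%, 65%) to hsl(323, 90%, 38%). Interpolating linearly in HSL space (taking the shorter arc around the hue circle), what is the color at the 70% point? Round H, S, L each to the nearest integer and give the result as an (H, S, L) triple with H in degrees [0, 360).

(348, 90, 46)

Hue: 323 − 46 = 277°, but |277| > 180 so the shorter arc goes the other way: Δh = 277 − 360 = -83°.
H = 46 + 0.7 × (-83) = -12.1 → -12 → -12 mod 360 = 348°
S = 91 + 0.7 × (90 − 91) = 90.3 → 90%
L = 65 + 0.7 × (38 − 65) = 46.1 → 46%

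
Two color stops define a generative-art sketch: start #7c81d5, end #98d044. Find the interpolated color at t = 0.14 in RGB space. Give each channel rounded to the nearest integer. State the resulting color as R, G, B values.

(128, 140, 193)

#7c81d5 → (124, 129, 213); #98d044 → (152, 208, 68).
R = 124 + 0.14 × (152 − 124) = 124 + 0.14 × 28 = 127.92 → 128
G = 129 + 0.14 × (208 − 129) = 129 + 0.14 × 79 = 140.06 → 140
B = 213 + 0.14 × (68 − 213) = 213 + 0.14 × -145 = 192.7 → 193
So the blended color is (128, 140, 193), about #808cc1.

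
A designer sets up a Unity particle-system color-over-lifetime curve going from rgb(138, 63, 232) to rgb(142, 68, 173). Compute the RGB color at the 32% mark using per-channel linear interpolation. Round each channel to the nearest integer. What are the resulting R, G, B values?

(139, 65, 213)

32% corresponds to t = 0.32.
R = 138 + 0.32 × (142 − 138) = 138 + 0.32 × 4 = 139.28 → 139
G = 63 + 0.32 × (68 − 63) = 63 + 0.32 × 5 = 64.6 → 65
B = 232 + 0.32 × (173 − 232) = 232 + 0.32 × -59 = 213.12 → 213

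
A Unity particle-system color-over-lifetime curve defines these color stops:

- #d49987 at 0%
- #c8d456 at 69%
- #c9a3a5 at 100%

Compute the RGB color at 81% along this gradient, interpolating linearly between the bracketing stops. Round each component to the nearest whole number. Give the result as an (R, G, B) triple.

81% lies between the 69% and 100% stops, so the local fraction is t = (81 − 69)/(100 − 69) = 12/31 ≈ 0.3871.
#c8d456 → (200, 212, 86); #c9a3a5 → (201, 163, 165).
R = 200 + 0.3871 × (201 − 200) = 200.387 → 200
G = 212 + 0.3871 × (163 − 212) = 193.032 → 193
B = 86 + 0.3871 × (165 − 86) = 116.581 → 117

(200, 193, 117)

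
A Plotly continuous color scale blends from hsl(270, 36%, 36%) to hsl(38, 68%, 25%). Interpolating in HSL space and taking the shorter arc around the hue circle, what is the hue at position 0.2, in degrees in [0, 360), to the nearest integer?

296

Hue: 38 − 270 = -232°, but |-232| > 180 so the shorter arc goes the other way: Δh = -232 + 360 = 128°.
H = 270 + 0.2 × (128) = 295.6 → 296°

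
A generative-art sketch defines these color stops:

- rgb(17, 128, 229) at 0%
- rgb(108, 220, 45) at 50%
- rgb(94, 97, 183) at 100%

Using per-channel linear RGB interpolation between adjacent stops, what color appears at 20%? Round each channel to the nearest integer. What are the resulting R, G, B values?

(53, 165, 155)

20% lies between the 0% and 50% stops, so the local fraction is t = (20 − 0)/(50 − 0) = 20/50 ≈ 0.4.
R = 17 + 0.4 × (108 − 17) = 53.4 → 53
G = 128 + 0.4 × (220 − 128) = 164.8 → 165
B = 229 + 0.4 × (45 − 229) = 155.4 → 155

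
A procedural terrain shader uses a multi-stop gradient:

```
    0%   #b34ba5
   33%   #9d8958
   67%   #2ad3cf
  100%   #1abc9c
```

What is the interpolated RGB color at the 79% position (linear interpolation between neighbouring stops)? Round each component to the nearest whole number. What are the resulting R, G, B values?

79% lies between the 67% and 100% stops, so the local fraction is t = (79 − 67)/(100 − 67) = 12/33 ≈ 0.3636.
#2ad3cf → (42, 211, 207); #1abc9c → (26, 188, 156).
R = 42 + 0.3636 × (26 − 42) = 36.182 → 36
G = 211 + 0.3636 × (188 − 211) = 202.637 → 203
B = 207 + 0.3636 × (156 − 207) = 188.456 → 188

(36, 203, 188)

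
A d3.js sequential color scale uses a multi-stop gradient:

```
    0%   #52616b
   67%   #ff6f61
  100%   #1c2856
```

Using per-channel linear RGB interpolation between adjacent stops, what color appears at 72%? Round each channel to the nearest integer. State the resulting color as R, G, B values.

72% lies between the 67% and 100% stops, so the local fraction is t = (72 − 67)/(100 − 67) = 5/33 ≈ 0.1515.
#ff6f61 → (255, 111, 97); #1c2856 → (28, 40, 86).
R = 255 + 0.1515 × (28 − 255) = 220.609 → 221
G = 111 + 0.1515 × (40 − 111) = 100.243 → 100
B = 97 + 0.1515 × (86 − 97) = 95.334 → 95

(221, 100, 95)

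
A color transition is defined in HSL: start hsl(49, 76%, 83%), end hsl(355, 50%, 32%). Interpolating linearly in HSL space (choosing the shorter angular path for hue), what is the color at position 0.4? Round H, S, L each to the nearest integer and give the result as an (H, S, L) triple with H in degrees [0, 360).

Hue: 355 − 49 = 306°, but |306| > 180 so the shorter arc goes the other way: Δh = 306 − 360 = -54°.
H = 49 + 0.4 × (-54) = 27.4 → 27°
S = 76 + 0.4 × (50 − 76) = 65.6 → 66%
L = 83 + 0.4 × (32 − 83) = 62.6 → 63%

(27, 66, 63)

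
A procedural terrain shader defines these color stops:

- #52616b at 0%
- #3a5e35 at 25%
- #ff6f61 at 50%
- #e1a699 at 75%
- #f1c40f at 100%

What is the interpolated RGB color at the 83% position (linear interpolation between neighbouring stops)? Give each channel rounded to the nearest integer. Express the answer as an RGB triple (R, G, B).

83% lies between the 75% and 100% stops, so the local fraction is t = (83 − 75)/(100 − 75) = 8/25 ≈ 0.32.
#e1a699 → (225, 166, 153); #f1c40f → (241, 196, 15).
R = 225 + 0.32 × (241 − 225) = 230.12 → 230
G = 166 + 0.32 × (196 − 166) = 175.6 → 176
B = 153 + 0.32 × (15 − 153) = 108.84 → 109

(230, 176, 109)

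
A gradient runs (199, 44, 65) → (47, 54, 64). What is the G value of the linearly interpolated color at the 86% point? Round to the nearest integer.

G = 44 + 0.86 × (54 − 44) = 52.6 → 53

53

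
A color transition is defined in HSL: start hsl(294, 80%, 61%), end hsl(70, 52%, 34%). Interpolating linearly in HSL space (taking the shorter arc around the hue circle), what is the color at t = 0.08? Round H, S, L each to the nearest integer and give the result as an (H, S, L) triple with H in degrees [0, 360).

(305, 78, 59)

Hue: 70 − 294 = -224°, but |-224| > 180 so the shorter arc goes the other way: Δh = -224 + 360 = 136°.
H = 294 + 0.08 × (136) = 304.88 → 305°
S = 80 + 0.08 × (52 − 80) = 77.76 → 78%
L = 61 + 0.08 × (34 − 61) = 58.84 → 59%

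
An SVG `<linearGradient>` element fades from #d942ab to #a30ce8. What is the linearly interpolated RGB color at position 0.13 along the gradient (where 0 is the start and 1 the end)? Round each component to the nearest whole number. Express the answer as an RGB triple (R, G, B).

(210, 59, 179)

#d942ab → (217, 66, 171); #a30ce8 → (163, 12, 232).
R = 217 + 0.13 × (163 − 217) = 217 + 0.13 × -54 = 209.98 → 210
G = 66 + 0.13 × (12 − 66) = 66 + 0.13 × -54 = 58.98 → 59
B = 171 + 0.13 × (232 − 171) = 171 + 0.13 × 61 = 178.93 → 179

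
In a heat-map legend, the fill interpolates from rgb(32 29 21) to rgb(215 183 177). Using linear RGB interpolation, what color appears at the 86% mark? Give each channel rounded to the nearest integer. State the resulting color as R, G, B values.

(189, 161, 155)

86% corresponds to t = 0.86.
R = 32 + 0.86 × (215 − 32) = 32 + 0.86 × 183 = 189.38 → 189
G = 29 + 0.86 × (183 − 29) = 29 + 0.86 × 154 = 161.44 → 161
B = 21 + 0.86 × (177 − 21) = 21 + 0.86 × 156 = 155.16 → 155
So the blended color is (189, 161, 155), about #bda19b.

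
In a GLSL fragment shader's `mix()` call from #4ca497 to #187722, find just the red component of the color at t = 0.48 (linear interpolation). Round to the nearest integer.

R₁ = 76 (from #4ca497), R₂ = 24 (from #187722).
R = 76 + 0.48 × (24 − 76) = 51.04 → 51

51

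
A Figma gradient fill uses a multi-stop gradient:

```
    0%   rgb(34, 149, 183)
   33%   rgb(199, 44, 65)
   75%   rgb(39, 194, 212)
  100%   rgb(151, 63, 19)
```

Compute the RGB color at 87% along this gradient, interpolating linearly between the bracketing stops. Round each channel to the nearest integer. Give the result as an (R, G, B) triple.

(93, 131, 119)

87% lies between the 75% and 100% stops, so the local fraction is t = (87 − 75)/(100 − 75) = 12/25 ≈ 0.48.
R = 39 + 0.48 × (151 − 39) = 92.76 → 93
G = 194 + 0.48 × (63 − 194) = 131.12 → 131
B = 212 + 0.48 × (19 − 212) = 119.36 → 119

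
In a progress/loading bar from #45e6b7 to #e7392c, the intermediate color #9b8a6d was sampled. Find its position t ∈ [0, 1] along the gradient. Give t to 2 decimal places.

Invert the lerp on the G channel (largest span, 173): t = (138 − 230) / (57 − 230) = -92/-173 = 0.53179.
Check on R: (155 − 69)/(231 − 69) = 0.5309 ✓

0.53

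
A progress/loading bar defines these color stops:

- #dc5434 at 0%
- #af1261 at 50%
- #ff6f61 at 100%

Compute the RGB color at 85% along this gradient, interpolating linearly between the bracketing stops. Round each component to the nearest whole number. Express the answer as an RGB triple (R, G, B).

(231, 83, 97)

85% lies between the 50% and 100% stops, so the local fraction is t = (85 − 50)/(100 − 50) = 35/50 ≈ 0.7.
#af1261 → (175, 18, 97); #ff6f61 → (255, 111, 97).
R = 175 + 0.7 × (255 − 175) = 231 → 231
G = 18 + 0.7 × (111 − 18) = 83.1 → 83
B = 97 + 0.7 × (97 − 97) = 97 → 97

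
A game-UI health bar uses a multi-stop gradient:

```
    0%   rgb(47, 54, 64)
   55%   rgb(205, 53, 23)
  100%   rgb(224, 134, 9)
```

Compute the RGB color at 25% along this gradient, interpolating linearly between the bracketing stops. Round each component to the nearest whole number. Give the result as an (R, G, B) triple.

(119, 54, 45)

25% lies between the 0% and 55% stops, so the local fraction is t = (25 − 0)/(55 − 0) = 25/55 ≈ 0.4545.
R = 47 + 0.4545 × (205 − 47) = 118.811 → 119
G = 54 + 0.4545 × (53 − 54) = 53.545 → 54
B = 64 + 0.4545 × (23 − 64) = 45.365 → 45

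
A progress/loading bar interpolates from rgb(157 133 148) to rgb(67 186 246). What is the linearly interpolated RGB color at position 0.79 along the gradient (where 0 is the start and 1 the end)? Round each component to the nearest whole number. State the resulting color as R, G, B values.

R = 157 + 0.79 × (67 − 157) = 157 + 0.79 × -90 = 85.9 → 86
G = 133 + 0.79 × (186 − 133) = 133 + 0.79 × 53 = 174.87 → 175
B = 148 + 0.79 × (246 − 148) = 148 + 0.79 × 98 = 225.42 → 225

(86, 175, 225)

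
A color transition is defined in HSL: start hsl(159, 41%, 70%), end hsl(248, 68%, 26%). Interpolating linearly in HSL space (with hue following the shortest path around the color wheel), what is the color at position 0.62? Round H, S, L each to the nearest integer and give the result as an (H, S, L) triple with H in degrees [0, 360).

(214, 58, 43)

Hue arc: Δh = 248 − 159 = 89° (|Δh| ≤ 180, already the shorter path).
H = 159 + 0.62 × (89) = 214.18 → 214°
S = 41 + 0.62 × (68 − 41) = 57.74 → 58%
L = 70 + 0.62 × (26 − 70) = 42.72 → 43%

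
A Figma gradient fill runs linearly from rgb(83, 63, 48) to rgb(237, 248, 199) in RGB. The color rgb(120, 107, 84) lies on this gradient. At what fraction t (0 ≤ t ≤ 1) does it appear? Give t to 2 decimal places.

Invert the lerp on the G channel (largest span, 185): t = (107 − 63) / (248 − 63) = 44/185 = 0.23784.
Check on R: (120 − 83)/(237 − 83) = 0.2403 ✓

0.24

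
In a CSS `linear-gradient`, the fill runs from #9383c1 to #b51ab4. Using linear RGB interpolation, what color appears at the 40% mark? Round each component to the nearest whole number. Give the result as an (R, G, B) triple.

#9383c1 → (147, 131, 193); #b51ab4 → (181, 26, 180).
40% corresponds to t = 0.4.
R = 147 + 0.4 × (181 − 147) = 147 + 0.4 × 34 = 160.6 → 161
G = 131 + 0.4 × (26 − 131) = 131 + 0.4 × -105 = 89 → 89
B = 193 + 0.4 × (180 − 193) = 193 + 0.4 × -13 = 187.8 → 188

(161, 89, 188)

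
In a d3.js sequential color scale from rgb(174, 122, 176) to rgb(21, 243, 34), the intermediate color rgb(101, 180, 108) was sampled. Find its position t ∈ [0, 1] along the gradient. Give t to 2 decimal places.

Invert the lerp on the R channel (largest span, 153): t = (101 − 174) / (21 − 174) = -73/-153 = 0.47712.
Check on G: (180 − 122)/(243 − 122) = 0.4793 ✓

0.48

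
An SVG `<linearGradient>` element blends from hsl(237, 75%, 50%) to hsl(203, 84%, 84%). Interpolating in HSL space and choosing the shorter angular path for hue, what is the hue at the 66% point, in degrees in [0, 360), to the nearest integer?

Hue arc: Δh = 203 − 237 = -34° (|Δh| ≤ 180, already the shorter path).
H = 237 + 0.66 × (-34) = 214.56 → 215°

215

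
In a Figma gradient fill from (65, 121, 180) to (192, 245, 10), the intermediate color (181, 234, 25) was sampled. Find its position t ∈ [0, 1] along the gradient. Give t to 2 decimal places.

0.91

Invert the lerp on the B channel (largest span, 170): t = (25 − 180) / (10 − 180) = -155/-170 = 0.91176.
Check on R: (181 − 65)/(192 − 65) = 0.9134 ✓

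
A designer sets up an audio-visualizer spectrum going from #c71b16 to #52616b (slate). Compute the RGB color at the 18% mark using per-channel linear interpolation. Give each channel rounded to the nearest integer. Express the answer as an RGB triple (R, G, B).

(178, 40, 37)

#c71b16 → (199, 27, 22); #52616b → (82, 97, 107).
18% corresponds to t = 0.18.
R = 199 + 0.18 × (82 − 199) = 199 + 0.18 × -117 = 177.94 → 178
G = 27 + 0.18 × (97 − 27) = 27 + 0.18 × 70 = 39.6 → 40
B = 22 + 0.18 × (107 − 22) = 22 + 0.18 × 85 = 37.3 → 37
So the blended color is (178, 40, 37), about #b22825.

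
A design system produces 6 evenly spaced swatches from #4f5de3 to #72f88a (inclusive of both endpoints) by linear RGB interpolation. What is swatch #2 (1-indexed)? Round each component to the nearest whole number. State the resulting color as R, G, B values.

With 6 swatches and endpoints inclusive, swatch 2 sits at t = (2 − 1)/(6 − 1) = 1/5 ≈ 0.2.
#4f5de3 → (79, 93, 227); #72f88a → (114, 248, 138).
R = 79 + 0.2 × (114 − 79) = 86 → 86
G = 93 + 0.2 × (248 − 93) = 124 → 124
B = 227 + 0.2 × (138 − 227) = 209.2 → 209

(86, 124, 209)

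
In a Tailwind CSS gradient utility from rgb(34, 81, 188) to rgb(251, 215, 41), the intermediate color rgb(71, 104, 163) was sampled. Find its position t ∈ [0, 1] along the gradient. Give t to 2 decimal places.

0.17

Invert the lerp on the R channel (largest span, 217): t = (71 − 34) / (251 − 34) = 37/217 = 0.17051.
Check on G: (104 − 81)/(215 − 81) = 0.1716 ✓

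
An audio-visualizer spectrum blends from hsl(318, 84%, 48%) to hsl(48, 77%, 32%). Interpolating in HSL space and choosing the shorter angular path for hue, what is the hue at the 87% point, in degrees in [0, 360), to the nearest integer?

36

Hue: 48 − 318 = -270°, but |-270| > 180 so the shorter arc goes the other way: Δh = -270 + 360 = 90°.
H = 318 + 0.87 × (90) = 396.3 → 396 → 396 mod 360 = 36°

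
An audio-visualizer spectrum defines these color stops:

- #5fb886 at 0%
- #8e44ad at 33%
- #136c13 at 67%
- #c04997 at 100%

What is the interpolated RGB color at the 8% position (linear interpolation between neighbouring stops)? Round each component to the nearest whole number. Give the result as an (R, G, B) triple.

(106, 156, 143)

8% lies between the 0% and 33% stops, so the local fraction is t = (8 − 0)/(33 − 0) = 8/33 ≈ 0.2424.
#5fb886 → (95, 184, 134); #8e44ad → (142, 68, 173).
R = 95 + 0.2424 × (142 − 95) = 106.393 → 106
G = 184 + 0.2424 × (68 − 184) = 155.882 → 156
B = 134 + 0.2424 × (173 − 134) = 143.454 → 143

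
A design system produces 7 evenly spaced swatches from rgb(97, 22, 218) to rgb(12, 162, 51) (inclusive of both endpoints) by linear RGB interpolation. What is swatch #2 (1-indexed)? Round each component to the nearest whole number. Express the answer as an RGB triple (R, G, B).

(83, 45, 190)

With 7 swatches and endpoints inclusive, swatch 2 sits at t = (2 − 1)/(7 − 1) = 1/6 ≈ 0.1667.
R = 97 + 0.1667 × (12 − 97) = 82.831 → 83
G = 22 + 0.1667 × (162 − 22) = 45.338 → 45
B = 218 + 0.1667 × (51 − 218) = 190.161 → 190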